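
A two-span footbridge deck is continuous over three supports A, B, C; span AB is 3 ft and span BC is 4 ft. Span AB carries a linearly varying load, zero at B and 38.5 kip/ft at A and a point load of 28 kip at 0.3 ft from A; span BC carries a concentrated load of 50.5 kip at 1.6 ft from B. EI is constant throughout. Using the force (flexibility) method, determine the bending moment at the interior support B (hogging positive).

Release continuity at B by inserting a hinge; the redundant is the internal moment M_B. The primary structure is two simply-supported spans AB and BC.
Discontinuity in slope at B on the released structure — sum the simple-span end rotations:
  span AB: triangular load, peak 38.5: 7w₀L³/(360EI) = 20.21/EI
  span AB: point load 28 at a = 0.3: Pab(L + a)/(6LEI) = 4.158/EI
  span BC: point load 50.5 at a = 1.6: Pab(L + b)/(6LEI) = 51.71/EI
  relative rotation θ_0 = (24.37 + 51.71)/EI = 76.08/EI
A unit hogging moment at B produces rotation L₁/(3EI) + L₂/(3EI) = 2.333/EI.
Compatibility: M_B·(L₁+L₂)/(3EI) = θ_0, giving M_B = 32.61 kip·ft (hogging).

M_B = 32.61 kip·ft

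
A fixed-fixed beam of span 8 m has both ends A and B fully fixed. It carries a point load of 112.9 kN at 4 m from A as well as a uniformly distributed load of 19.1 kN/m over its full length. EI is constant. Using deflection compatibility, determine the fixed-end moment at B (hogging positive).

Release both end moments; the primary structure is a simply-supported span AB with redundants M_A and M_B.
End rotations of the released simple span under the applied load (×1/EI):
  at A: point load 112.9 at a = 4: Pab(L + b)/(6LEI) = 451.6/EI
  at B: point load 112.9 at a = 4: Pab(L + a)/(6LEI) = 451.6/EI
  at A: UDL 19.1: wL³/(24EI) = 407.5/EI
  at B: UDL 19.1: wL³/(24EI) = 407.5/EI
  θ_A0 = 859.1/EI,  θ_B0 = 859.1/EI
Flexibility coefficients: a unit moment at one end gives L/(3EI) there and L/(6EI) at the far end, so f₁₁ = f₂₂ = 2.667/EI and f₁₂ = f₂₁ = 1.333/EI.
Compatibility — zero rotation at each built-in end:
  2.667 M_A + 1.333 M_B = 859.1
  1.333 M_A + 2.667 M_B = 859.1
Solving the pair gives M_A = 214.8 kN·m and M_B = 214.8 kN·m (hogging).

M_B = 214.8 kN·m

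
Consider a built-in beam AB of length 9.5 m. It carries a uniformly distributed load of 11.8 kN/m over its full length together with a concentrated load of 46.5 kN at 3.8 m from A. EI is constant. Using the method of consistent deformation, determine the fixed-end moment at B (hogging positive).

Take the two fixed-end moments M_A, M_B as redundants; the released structure is the simple span AB.
Simple-span end rotations at A and B under the given loads:
  at A: UDL 11.8: wL³/(24EI) = 421.5/EI
  at B: UDL 11.8: wL³/(24EI) = 421.5/EI
  at A: point load 46.5 at a = 3.8: Pab(L + b)/(6LEI) = 268.6/EI
  at B: point load 46.5 at a = 3.8: Pab(L + a)/(6LEI) = 235/EI
  θ_A0 = 690.1/EI,  θ_B0 = 656.6/EI
Flexibility coefficients: a unit moment at one end gives L/(3EI) there and L/(6EI) at the far end, so f₁₁ = f₂₂ = 3.167/EI and f₁₂ = f₂₁ = 1.583/EI.
Compatibility — zero rotation at each built-in end:
  3.167 M_A + 1.583 M_B = 690.1
  1.583 M_A + 3.167 M_B = 656.6
Solving the pair gives M_A = 152.4 kN·m and M_B = 131.2 kN·m (hogging).

M_B = 131.2 kN·m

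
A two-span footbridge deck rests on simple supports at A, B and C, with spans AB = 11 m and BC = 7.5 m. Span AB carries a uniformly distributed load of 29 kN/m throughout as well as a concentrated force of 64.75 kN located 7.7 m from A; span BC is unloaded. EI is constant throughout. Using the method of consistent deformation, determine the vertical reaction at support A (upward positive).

Insert a hinge at B; M_B is the redundant, and each span becomes simply supported.
Discontinuity in slope at B on the released structure — sum the simple-span end rotations:
  span AB: UDL 29: wL³/(24EI) = 1608/EI
  span AB: point load 64.75 at a = 7.7: Pab(L + a)/(6LEI) = 466.2/EI
  relative rotation θ_0 = (2074 + 0)/EI = 2074/EI
A unit hogging moment at B produces rotation L₁/(3EI) + L₂/(3EI) = 6.167/EI.
Slope continuity at B: θ_0 = M_B·6.167/EI, so M_B = 2074/6.167 = 336.4 kN·m (hogging).
Span AB, ΣM about A with M_B applied at B: R_B^{AB}·11 = 2253 + 336.4, so R_B^{AB} = 235.4 kN and R_A = 383.8 − 235.4 = 148.3 kN.

R_A = 148.3 kN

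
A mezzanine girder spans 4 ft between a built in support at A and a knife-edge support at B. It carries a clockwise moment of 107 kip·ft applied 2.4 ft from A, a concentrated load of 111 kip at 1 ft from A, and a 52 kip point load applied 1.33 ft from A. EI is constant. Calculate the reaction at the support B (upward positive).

R_B = 50.91 kip

Choose R_B as the redundant. The primary structure is the cantilever fixed at A.
Primary-structure tip deflection at B by superposition:
  clockwise couple 107 at a = 2.4: M₀a(2L − a)/(2EI) = 719/EI
  point load 111 at a = 1: Pa²(3L − a)/(6EI) = 203.5/EI
  point load 52 at a = 1.33: Pa²(3L − a)/(6EI) = 163.6/EI
  δ_0 = 1086/EI
Tip deflection under a unit load at B: L³/(3EI) = 21.33/EI.
The prop prevents deflection at B: R_B = δ_0/δ_{BB} = 1086/21.33 = 50.91 kip.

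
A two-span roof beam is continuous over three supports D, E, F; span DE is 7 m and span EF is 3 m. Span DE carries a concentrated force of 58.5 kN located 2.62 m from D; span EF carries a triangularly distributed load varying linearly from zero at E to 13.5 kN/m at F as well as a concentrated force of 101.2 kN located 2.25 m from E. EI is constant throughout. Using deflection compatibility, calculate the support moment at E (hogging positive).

M_E = 58.93 kN·m

Insert a hinge at E; M_E is the redundant, and each span becomes simply supported.
Rotations at E on the released spans (each span's end-slope, ×1/EI):
  span DE: point load 58.5 at a = 2.62: Pab(L + a)/(6LEI) = 153.8/EI
  span EF: triangular load, peak 13.5: 7w₀L³/(360EI) = 7.088/EI
  span EF: point load 101.2 at a = 2.25: Pab(L + b)/(6LEI) = 35.58/EI
  relative rotation θ_0 = (153.8 + 42.67)/EI = 196.4/EI
A unit hogging moment at E produces rotation L₁/(3EI) + L₂/(3EI) = 3.333/EI.
Compatibility: M_E·(L₁+L₂)/(3EI) = θ_0, giving M_E = 58.93 kN·m (hogging).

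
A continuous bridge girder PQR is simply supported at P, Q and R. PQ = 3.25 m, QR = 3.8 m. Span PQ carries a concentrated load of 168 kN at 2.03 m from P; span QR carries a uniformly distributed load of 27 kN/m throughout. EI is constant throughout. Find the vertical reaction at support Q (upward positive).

R_Q = 198.6 kN

Take M_Q as the redundant. Released structure: two simple spans PQ and QR with a hinge at Q.
Discontinuity in slope at Q on the released structure — sum the simple-span end rotations:
  span PQ: point load 168 at a = 2.03: Pab(L + a)/(6LEI) = 112.7/EI
  span QR: UDL 27: wL³/(24EI) = 61.73/EI
  relative rotation θ_0 = (112.7 + 61.73)/EI = 174.4/EI
A unit hogging moment at Q produces rotation L₁/(3EI) + L₂/(3EI) = 2.35/EI.
Compatibility: M_Q·(L₁+L₂)/(3EI) = θ_0, giving M_Q = 74.21 kN·m (hogging).
Span PQ, ΣM about P with M_Q applied at Q: R_Q^{PQ}·3.25 = 341 + 74.21, so R_Q^{PQ} = 127.8 kN and R_P = 168 − 127.8 = 40.23 kN.
Span QR, ΣM about R: R_Q^{QR}·3.8 = 194.9 + 74.21, so R_Q^{QR} = 70.83 kN and R_R = 102.6 − 70.83 = 31.77 kN.
R_Q = 127.8 + 70.83 = 198.6 kN.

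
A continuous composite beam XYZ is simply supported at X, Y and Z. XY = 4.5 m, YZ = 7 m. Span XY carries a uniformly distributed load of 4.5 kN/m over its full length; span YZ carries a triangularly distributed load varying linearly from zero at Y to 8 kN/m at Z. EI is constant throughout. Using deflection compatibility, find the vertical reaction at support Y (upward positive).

R_Y = 26.17 kN

Release continuity at Y by inserting a hinge; the redundant is the internal moment M_Y. The primary structure is two simply-supported spans XY and YZ.
End slopes at the hinge Y, treating each span as simply supported:
  span XY: UDL 4.5: wL³/(24EI) = 17.09/EI
  span YZ: triangular load, peak 8: 7w₀L³/(360EI) = 53.36/EI
  relative rotation θ_0 = (17.09 + 53.36)/EI = 70.44/EI
A unit hogging moment at Y produces rotation L₁/(3EI) + L₂/(3EI) = 3.833/EI.
Compatibility: M_Y·(L₁+L₂)/(3EI) = θ_0, giving M_Y = 18.38 kN·m (hogging).
Span XY, ΣM about X with M_Y applied at Y: R_Y^{XY}·4.5 = 45.56 + 18.38, so R_Y^{XY} = 14.21 kN and R_X = 20.25 − 14.21 = 6.041 kN.
Span YZ, ΣM about Z: R_Y^{YZ}·7 = 65.33 + 18.38, so R_Y^{YZ} = 11.96 kN and R_Z = 28 − 11.96 = 16.04 kN.
R_Y = 14.21 + 11.96 = 26.17 kN.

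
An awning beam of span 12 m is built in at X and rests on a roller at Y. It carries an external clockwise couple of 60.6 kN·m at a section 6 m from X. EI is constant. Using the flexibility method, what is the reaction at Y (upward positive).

R_Y = 5.681 kN

Remove the prop at Y; the released (primary) structure is a cantilever built in at X.
Free-end deflection of the primary structure under the applied loading (downward +):
  clockwise couple 60.6 at a = 6: M₀a(2L − a)/(2EI) = 3272/EI
Flexibility coefficient — unit upward force at Y: δ_{YY} = L³/(3EI) = 576/EI.
Compatibility at Y: δ_0 − R_Y·δ_{YY} = 0, so R_Y = 3272/576 = 5.681 kN.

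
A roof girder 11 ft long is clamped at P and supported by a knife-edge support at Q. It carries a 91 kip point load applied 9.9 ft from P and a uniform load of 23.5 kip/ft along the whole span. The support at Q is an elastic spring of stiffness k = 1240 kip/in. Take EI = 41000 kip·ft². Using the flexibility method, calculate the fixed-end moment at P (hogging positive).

M_P = 416.8 kip·ft

Release the roller at Q. Primary structure: cantilever fixed at P.
Deflection at Q on the released cantilever, summing each load's contribution:
  point load 91 at a = 9.9: Pa²(3L − a)/(6EI) = 34338/EI
  UDL 23.5: wL⁴/(8EI) = 43008/EI
  δ_0 = 77346/EI
Flexibility coefficient — unit upward force at Q: δ_{QQ} = L³/(3EI) = 443.7/EI.
With EI = 41000 kip·ft²: δ_0 = 1.8865 ft and δ_{QQ} = 0.010821 ft/kip.
Compatibility — the spring shortens by R_Q/k under the reaction it provides: δ_0 − R_Q·δ_{QQ} = R_Q/k. With 1/k = 1/(1240×12) ft/kip = 0.000067 ft/kip, R_Q = δ_0 / (δ_{QQ} + 1/k) = 1.8865 / (0.010821 + 0.000067) = 173.3 kip.
Moment equilibrium about P: M_P = Σ(load moments about P) − R_Q·L = 2323 − 173.3×11 = 416.8 kip·ft.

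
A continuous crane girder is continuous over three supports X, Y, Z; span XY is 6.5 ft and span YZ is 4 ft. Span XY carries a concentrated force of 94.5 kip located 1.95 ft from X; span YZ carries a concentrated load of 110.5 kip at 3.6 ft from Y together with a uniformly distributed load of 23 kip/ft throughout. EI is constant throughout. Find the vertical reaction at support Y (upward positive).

Take M_Y as the redundant. Released structure: two simple spans XY and YZ with a hinge at Y.
Discontinuity in slope at Y on the released structure — sum the simple-span end rotations:
  span XY: point load 94.5 at a = 1.95: Pab(L + a)/(6LEI) = 181.7/EI
  span YZ: point load 110.5 at a = 3.6: Pab(L + b)/(6LEI) = 29.17/EI
  span YZ: UDL 23: wL³/(24EI) = 61.33/EI
  relative rotation θ_0 = (181.7 + 90.51)/EI = 272.2/EI
A unit hogging moment at Y produces rotation L₁/(3EI) + L₂/(3EI) = 3.5/EI.
Slope continuity at Y: θ_0 = M_Y·3.5/EI, so M_Y = 272.2/3.5 = 77.76 kip·ft (hogging).
Span XY, ΣM about X with M_Y applied at Y: R_Y^{XY}·6.5 = 184.3 + 77.76, so R_Y^{XY} = 40.31 kip and R_X = 94.5 − 40.31 = 54.19 kip.
Span YZ, ΣM about Z: R_Y^{YZ}·4 = 228.2 + 77.76, so R_Y^{YZ} = 76.49 kip and R_Z = 202.5 − 76.49 = 126 kip.
R_Y = 40.31 + 76.49 = 116.8 kip.

R_Y = 116.8 kip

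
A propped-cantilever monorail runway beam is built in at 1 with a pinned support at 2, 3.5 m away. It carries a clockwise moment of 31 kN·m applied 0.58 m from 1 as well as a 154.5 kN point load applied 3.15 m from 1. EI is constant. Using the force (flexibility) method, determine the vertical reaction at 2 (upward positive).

Remove the prop at 2; the released (primary) structure is a cantilever built in at 1.
Downward deflection at the released point 2 due to the loads:
  clockwise couple 31 at a = 0.58: M₀a(2L − a)/(2EI) = 57.72/EI
  point load 154.5 at a = 3.15: Pa²(3L − a)/(6EI) = 1878/EI
  δ_0 = 1936/EI
Flexibility coefficient — unit upward force at 2: δ_{22} = L³/(3EI) = 14.29/EI.
The prop prevents deflection at 2: R_2 = δ_0/δ_{22} = 1936/14.29 = 135.4 kN.

R_2 = 135.4 kN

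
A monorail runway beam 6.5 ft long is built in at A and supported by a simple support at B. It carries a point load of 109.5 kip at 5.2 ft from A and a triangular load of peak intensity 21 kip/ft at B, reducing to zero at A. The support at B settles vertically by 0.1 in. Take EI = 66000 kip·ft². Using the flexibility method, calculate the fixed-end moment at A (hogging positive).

M_A = 159.1 kip·ft

Choose R_B as the redundant. The primary structure is the cantilever fixed at A.
Primary-structure tip deflection at B by superposition:
  point load 109.5 at a = 5.2: Pa²(3L − a)/(6EI) = 7057/EI
  triangular load, peak 21 at the free end: 11w₀L⁴/(120EI) = 3436/EI
  δ_0 = 10493/EI
Tip deflection under a unit load at B: L³/(3EI) = 91.54/EI.
With EI = 66000 kip·ft²: δ_0 = 0.15898 ft and δ_{BB} = 0.001387 ft/kip.
Compatibility — the beam at B must follow the support down by 0.008333 ft: δ_0 − R_B·δ_{BB} = 0.008333, so R_B = (0.15898 − 0.008333)/0.001387 = 108.6 kip.
Moment equilibrium about A: M_A = Σ(load moments about A) − R_B·L = 865.1 − 108.6×6.5 = 159.1 kip·ft.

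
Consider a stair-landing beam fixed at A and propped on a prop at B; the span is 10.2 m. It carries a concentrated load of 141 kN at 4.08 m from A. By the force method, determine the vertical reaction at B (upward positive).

R_B = 29.33 kN

Release the roller at B. Primary structure: cantilever fixed at A.
Primary-structure tip deflection at B by superposition:
  point load 141 at a = 4.08: Pa²(3L − a)/(6EI) = 10374/EI
Tip deflection under a unit load at B: L³/(3EI) = 353.7/EI.
Compatibility at B: δ_0 − R_B·δ_{BB} = 0, so R_B = 10374/353.7 = 29.33 kN.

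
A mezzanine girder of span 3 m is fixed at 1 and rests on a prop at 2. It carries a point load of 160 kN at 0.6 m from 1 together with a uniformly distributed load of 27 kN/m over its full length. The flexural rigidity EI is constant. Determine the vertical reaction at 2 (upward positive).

Release the roller at 2. Primary structure: cantilever fixed at 1.
Deflection at 2 on the released cantilever, summing each load's contribution:
  point load 160 at a = 0.6: Pa²(3L − a)/(6EI) = 80.64/EI
  UDL 27: wL⁴/(8EI) = 273.4/EI
  δ_0 = 354/EI
Tip deflection under a unit load at 2: L³/(3EI) = 9/EI.
Compatibility at 2: δ_0 − R_2·δ_{22} = 0, so R_2 = 354/9 = 39.34 kN.

R_2 = 39.34 kN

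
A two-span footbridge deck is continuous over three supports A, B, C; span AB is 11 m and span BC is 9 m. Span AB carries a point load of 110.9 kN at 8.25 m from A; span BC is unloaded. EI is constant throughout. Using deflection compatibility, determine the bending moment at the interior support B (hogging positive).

M_B = 110.1 kN·m

Take M_B as the redundant. Released structure: two simple spans AB and BC with a hinge at B.
Discontinuity in slope at B on the released structure — sum the simple-span end rotations:
  span AB: point load 110.9 at a = 8.25: Pab(L + a)/(6LEI) = 733.8/EI
  relative rotation θ_0 = (733.8 + 0)/EI = 733.8/EI
A unit hogging moment at B produces rotation L₁/(3EI) + L₂/(3EI) = 6.667/EI.
Compatibility: M_B·(L₁+L₂)/(3EI) = θ_0, giving M_B = 110.1 kN·m (hogging).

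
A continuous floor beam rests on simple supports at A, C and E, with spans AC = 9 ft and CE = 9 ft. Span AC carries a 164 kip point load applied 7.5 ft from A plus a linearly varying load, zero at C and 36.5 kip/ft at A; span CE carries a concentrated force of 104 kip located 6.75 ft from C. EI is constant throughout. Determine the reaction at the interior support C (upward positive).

Release continuity at C by inserting a hinge; the redundant is the internal moment M_C. The primary structure is two simply-supported spans AC and CE.
Rotations at C on the released spans (each span's end-slope, ×1/EI):
  span AC: point load 164 at a = 7.5: Pab(L + a)/(6LEI) = 563.8/EI
  span AC: triangular load, peak 36.5: 7w₀L³/(360EI) = 517.4/EI
  span CE: point load 104 at a = 6.75: Pab(L + b)/(6LEI) = 329.1/EI
  relative rotation θ_0 = (1081 + 329.1)/EI = 1410/EI
A unit hogging moment at C produces rotation L₁/(3EI) + L₂/(3EI) = 6/EI.
Compatibility: M_C·(L₁+L₂)/(3EI) = θ_0, giving M_C = 235 kip·ft (hogging).
Span AC, ΣM about A with M_C applied at C: R_C^{AC}·9 = 1723 + 235, so R_C^{AC} = 217.5 kip and R_A = 328.2 − 217.5 = 110.7 kip.
Span CE, ΣM about E: R_C^{CE}·9 = 234 + 235, so R_C^{CE} = 52.11 kip and R_E = 104 − 52.11 = 51.89 kip.
R_C = 217.5 + 52.11 = 269.6 kip.

R_C = 269.6 kip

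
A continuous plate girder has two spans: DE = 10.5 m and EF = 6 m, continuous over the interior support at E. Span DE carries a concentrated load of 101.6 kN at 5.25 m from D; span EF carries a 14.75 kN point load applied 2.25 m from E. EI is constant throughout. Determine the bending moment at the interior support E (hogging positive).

M_E = 133.4 kN·m

Insert a hinge at E; M_E is the redundant, and each span becomes simply supported.
Rotations at E on the released spans (each span's end-slope, ×1/EI):
  span DE: point load 101.6 at a = 5.25: Pab(L + a)/(6LEI) = 700.1/EI
  span EF: point load 14.75 at a = 2.25: Pab(L + b)/(6LEI) = 33.71/EI
  relative rotation θ_0 = (700.1 + 33.71)/EI = 733.8/EI
A unit hogging moment at E produces rotation L₁/(3EI) + L₂/(3EI) = 5.5/EI.
Compatibility: M_E·(L₁+L₂)/(3EI) = θ_0, giving M_E = 133.4 kN·m (hogging).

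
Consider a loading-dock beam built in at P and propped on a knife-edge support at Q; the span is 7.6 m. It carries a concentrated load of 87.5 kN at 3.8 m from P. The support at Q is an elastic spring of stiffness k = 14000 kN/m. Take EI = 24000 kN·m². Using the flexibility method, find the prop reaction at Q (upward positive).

Choose R_Q as the redundant. The primary structure is the cantilever fixed at P.
Deflection at Q on the released cantilever, summing each load's contribution:
  point load 87.5 at a = 3.8: Pa²(3L − a)/(6EI) = 4001/EI
Flexibility coefficient — unit upward force at Q: δ_{QQ} = L³/(3EI) = 146.3/EI.
With EI = 24000 kN·m²: δ_0 = 0.16671 m and δ_{QQ} = 0.006097 m/kN.
Compatibility — the spring shortens by R_Q/k under the reaction it provides: δ_0 − R_Q·δ_{QQ} = R_Q/k. With 1/k = 0.000071 m/kN, R_Q = δ_0 / (δ_{QQ} + 1/k) = 0.16671 / (0.006097 + 0.000071) = 27.03 kN.

R_Q = 27.03 kN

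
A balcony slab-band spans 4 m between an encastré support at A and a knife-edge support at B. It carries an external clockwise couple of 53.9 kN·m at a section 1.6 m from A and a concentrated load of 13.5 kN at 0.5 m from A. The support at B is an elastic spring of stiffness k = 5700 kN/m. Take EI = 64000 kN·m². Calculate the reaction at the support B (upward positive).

Choose R_B as the redundant. The primary structure is the cantilever fixed at A.
Free-end deflection of the primary structure under the applied loading (downward +):
  clockwise couple 53.9 at a = 1.6: M₀a(2L − a)/(2EI) = 276/EI
  point load 13.5 at a = 0.5: Pa²(3L − a)/(6EI) = 6.469/EI
  δ_0 = 282.4/EI
Flexibility coefficient — unit upward force at B: δ_{BB} = L³/(3EI) = 21.33/EI.
With EI = 64000 kN·m²: δ_0 = 0.004413 m and δ_{BB} = 0.000333 m/kN.
Compatibility — the spring shortens by R_B/k under the reaction it provides: δ_0 − R_B·δ_{BB} = R_B/k. With 1/k = 0.000175 m/kN, R_B = δ_0 / (δ_{BB} + 1/k) = 0.004413 / (0.000333 + 0.000175) = 8.674 kN.

R_B = 8.674 kN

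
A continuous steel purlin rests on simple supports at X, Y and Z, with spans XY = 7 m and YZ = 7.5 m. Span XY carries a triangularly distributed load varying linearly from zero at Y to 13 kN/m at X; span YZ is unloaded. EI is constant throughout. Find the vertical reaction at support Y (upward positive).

Insert a hinge at Y; M_Y is the redundant, and each span becomes simply supported.
Discontinuity in slope at Y on the released structure — sum the simple-span end rotations:
  span XY: triangular load, peak 13: 7w₀L³/(360EI) = 86.7/EI
  relative rotation θ_0 = (86.7 + 0)/EI = 86.7/EI
A unit hogging moment at Y produces rotation L₁/(3EI) + L₂/(3EI) = 4.833/EI.
Slope continuity at Y: θ_0 = M_Y·4.833/EI, so M_Y = 86.7/4.833 = 17.94 kN·m (hogging).
Span XY, ΣM about X with M_Y applied at Y: R_Y^{XY}·7 = 106.2 + 17.94, so R_Y^{XY} = 17.73 kN and R_X = 45.5 − 17.73 = 27.77 kN.
Span YZ, ΣM about Z: R_Y^{YZ}·7.5 = 0 + 17.94, so R_Y^{YZ} = 2.392 kN and R_Z = 0 − 2.392 = -2.392 kN.
R_Y = 17.73 + 2.392 = 20.12 kN.

R_Y = 20.12 kN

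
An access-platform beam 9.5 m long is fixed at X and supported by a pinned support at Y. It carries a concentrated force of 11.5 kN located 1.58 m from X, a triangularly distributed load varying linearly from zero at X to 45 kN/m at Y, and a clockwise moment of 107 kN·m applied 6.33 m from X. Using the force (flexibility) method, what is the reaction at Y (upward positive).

Choose R_Y as the redundant. The primary structure is the cantilever fixed at X.
Downward deflection at the released point Y due to the loads:
  point load 11.5 at a = 1.58: Pa²(3L − a)/(6EI) = 128.8/EI
  triangular load, peak 45 at the free end: 11w₀L⁴/(120EI) = 33598/EI
  clockwise couple 107 at a = 6.33: M₀a(2L − a)/(2EI) = 4291/EI
  δ_0 = 38018/EI
Tip deflection under a unit load at Y: L³/(3EI) = 285.8/EI.
Compatibility at Y: δ_0 − R_Y·δ_{YY} = 0, so R_Y = 38018/285.8 = 133 kN.

R_Y = 133 kN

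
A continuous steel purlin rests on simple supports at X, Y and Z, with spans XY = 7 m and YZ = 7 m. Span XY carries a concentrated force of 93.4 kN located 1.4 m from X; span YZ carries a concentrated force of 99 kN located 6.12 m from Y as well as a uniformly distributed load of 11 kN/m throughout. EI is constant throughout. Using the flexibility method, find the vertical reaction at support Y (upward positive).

R_Y = 94.34 kN

Take M_Y as the redundant. Released structure: two simple spans XY and YZ with a hinge at Y.
End slopes at the hinge Y, treating each span as simply supported:
  span XY: point load 93.4 at a = 1.4: Pab(L + a)/(6LEI) = 146.5/EI
  span YZ: point load 99 at a = 6.12: Pab(L + b)/(6LEI) = 100/EI
  span YZ: UDL 11: wL³/(24EI) = 157.2/EI
  relative rotation θ_0 = (146.5 + 257.2)/EI = 403.7/EI
A unit hogging moment at Y produces rotation L₁/(3EI) + L₂/(3EI) = 4.667/EI.
Compatibility: M_Y·(L₁+L₂)/(3EI) = θ_0, giving M_Y = 86.51 kN·m (hogging).
Span XY, ΣM about X with M_Y applied at Y: R_Y^{XY}·7 = 130.8 + 86.51, so R_Y^{XY} = 31.04 kN and R_X = 93.4 − 31.04 = 62.36 kN.
Span YZ, ΣM about Z: R_Y^{YZ}·7 = 356.6 + 86.51, so R_Y^{YZ} = 63.3 kN and R_Z = 176 − 63.3 = 112.7 kN.
R_Y = 31.04 + 63.3 = 94.34 kN.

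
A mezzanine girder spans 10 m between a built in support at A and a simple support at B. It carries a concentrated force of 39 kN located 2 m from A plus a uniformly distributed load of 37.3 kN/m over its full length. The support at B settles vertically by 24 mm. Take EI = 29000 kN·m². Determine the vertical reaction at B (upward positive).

Choose R_B as the redundant. The primary structure is the cantilever fixed at A.
Deflection at B on the released cantilever, summing each load's contribution:
  point load 39 at a = 2: Pa²(3L − a)/(6EI) = 728/EI
  UDL 37.3: wL⁴/(8EI) = 46625/EI
  δ_0 = 47353/EI
Tip deflection under a unit load at B: L³/(3EI) = 333.3/EI.
With EI = 29000 kN·m²: δ_0 = 1.6329 m and δ_{BB} = 0.011494 m/kN.
Compatibility — the beam at B must follow the support down by 0.024 m: δ_0 − R_B·δ_{BB} = 0.024, so R_B = (1.6329 − 0.024)/0.011494 = 140 kN.

R_B = 140 kN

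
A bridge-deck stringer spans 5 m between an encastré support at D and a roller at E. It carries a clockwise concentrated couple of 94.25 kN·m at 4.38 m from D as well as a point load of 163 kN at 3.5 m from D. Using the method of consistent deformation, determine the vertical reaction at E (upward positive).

Release the roller at E. Primary structure: cantilever fixed at D.
Free-end deflection of the primary structure under the applied loading (downward +):
  clockwise couple 94.25 at a = 4.38: M₀a(2L − a)/(2EI) = 1160/EI
  point load 163 at a = 3.5: Pa²(3L − a)/(6EI) = 3827/EI
  δ_0 = 4987/EI
Tip deflection under a unit load at E: L³/(3EI) = 41.67/EI.
Compatibility at E: δ_0 − R_E·δ_{EE} = 0, so R_E = 4987/41.67 = 119.7 kN.

R_E = 119.7 kN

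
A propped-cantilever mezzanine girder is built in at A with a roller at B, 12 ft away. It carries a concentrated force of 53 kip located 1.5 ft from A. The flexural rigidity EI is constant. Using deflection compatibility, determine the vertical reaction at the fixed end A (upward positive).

R_A = 51.81 kip

Take the reaction at B as the redundant and release it; the primary structure is a cantilever fixed at A.
Downward deflection at the released point B due to the loads:
  point load 53 at a = 1.5: Pa²(3L − a)/(6EI) = 685.7/EI
Tip deflection under a unit load at B: L³/(3EI) = 576/EI.
The prop prevents deflection at B: R_B = δ_0/δ_{BB} = 685.7/576 = 1.19 kip.
Vertical equilibrium: R_A = ΣP − R_B = 53 − 1.19 = 51.81 kip.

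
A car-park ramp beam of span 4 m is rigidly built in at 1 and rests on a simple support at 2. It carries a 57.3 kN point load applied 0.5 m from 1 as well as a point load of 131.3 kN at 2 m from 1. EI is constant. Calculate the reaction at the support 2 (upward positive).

R_2 = 42.32 kN

Take the reaction at 2 as the redundant and release it; the primary structure is a cantilever fixed at 1.
Free-end deflection of the primary structure under the applied loading (downward +):
  point load 57.3 at a = 0.5: Pa²(3L − a)/(6EI) = 27.46/EI
  point load 131.3 at a = 2: Pa²(3L − a)/(6EI) = 875.3/EI
  δ_0 = 902.8/EI
Flexibility coefficient — unit upward force at 2: δ_{22} = L³/(3EI) = 21.33/EI.
Compatibility at 2: δ_0 − R_2·δ_{22} = 0, so R_2 = 902.8/21.33 = 42.32 kN.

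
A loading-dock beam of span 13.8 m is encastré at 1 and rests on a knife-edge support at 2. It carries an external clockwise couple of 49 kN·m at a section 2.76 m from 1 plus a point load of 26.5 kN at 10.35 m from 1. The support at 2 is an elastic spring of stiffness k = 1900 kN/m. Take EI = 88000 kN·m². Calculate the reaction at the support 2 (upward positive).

Take the reaction at 2 as the redundant and release it; the primary structure is a cantilever fixed at 1.
Downward deflection at the released point 2 due to the loads:
  clockwise couple 49 at a = 2.76: M₀a(2L − a)/(2EI) = 1680/EI
  point load 26.5 at a = 10.35: Pa²(3L − a)/(6EI) = 14691/EI
  δ_0 = 16370/EI
Tip deflection under a unit load at 2: L³/(3EI) = 876/EI.
With EI = 88000 kN·m²: δ_0 = 0.18602 m and δ_{22} = 0.009955 m/kN.
Compatibility — the spring shortens by R_2/k under the reaction it provides: δ_0 − R_2·δ_{22} = R_2/k. With 1/k = 0.000526 m/kN, R_2 = δ_0 / (δ_{22} + 1/k) = 0.18602 / (0.009955 + 0.000526) = 17.75 kN.

R_2 = 17.75 kN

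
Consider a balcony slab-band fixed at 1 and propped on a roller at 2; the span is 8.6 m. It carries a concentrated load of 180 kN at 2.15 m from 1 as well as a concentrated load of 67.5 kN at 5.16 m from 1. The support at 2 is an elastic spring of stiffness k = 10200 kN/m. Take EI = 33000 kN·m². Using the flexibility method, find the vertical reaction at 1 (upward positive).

Take the reaction at 2 as the redundant and release it; the primary structure is a cantilever fixed at 1.
Downward deflection at the released point 2 due to the loads:
  point load 180 at a = 2.15: Pa²(3L − a)/(6EI) = 3280/EI
  point load 67.5 at a = 5.16: Pa²(3L − a)/(6EI) = 6182/EI
  δ_0 = 9462/EI
Tip deflection under a unit load at 2: L³/(3EI) = 212/EI.
With EI = 33000 kN·m²: δ_0 = 0.28673 m and δ_{22} = 0.006425 m/kN.
Compatibility — the spring shortens by R_2/k under the reaction it provides: δ_0 − R_2·δ_{22} = R_2/k. With 1/k = 0.000098 m/kN, R_2 = δ_0 / (δ_{22} + 1/k) = 0.28673 / (0.006425 + 0.000098) = 43.96 kN.
Vertical equilibrium: R_1 = ΣP − R_2 = 247.5 − 43.96 = 203.5 kN.

R_1 = 203.5 kN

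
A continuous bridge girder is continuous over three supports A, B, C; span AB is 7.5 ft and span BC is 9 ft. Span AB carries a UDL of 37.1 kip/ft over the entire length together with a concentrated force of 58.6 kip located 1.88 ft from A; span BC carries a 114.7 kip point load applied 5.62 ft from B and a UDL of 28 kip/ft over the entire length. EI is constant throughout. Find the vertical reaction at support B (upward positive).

Take M_B as the redundant. Released structure: two simple spans AB and BC with a hinge at B.
Discontinuity in slope at B on the released structure — sum the simple-span end rotations:
  span AB: UDL 37.1: wL³/(24EI) = 652.1/EI
  span AB: point load 58.6 at a = 1.88: Pab(L + a)/(6LEI) = 129.1/EI
  span BC: point load 114.7 at a = 5.62: Pab(L + b)/(6LEI) = 499.5/EI
  span BC: UDL 28: wL³/(24EI) = 850.5/EI
  relative rotation θ_0 = (781.2 + 1350)/EI = 2131/EI
A unit hogging moment at B produces rotation L₁/(3EI) + L₂/(3EI) = 5.5/EI.
Slope continuity at B: θ_0 = M_B·5.5/EI, so M_B = 2131/5.5 = 387.5 kip·ft (hogging).
Span AB, ΣM about A with M_B applied at B: R_B^{AB}·7.5 = 1154 + 387.5, so R_B^{AB} = 205.5 kip and R_A = 336.9 − 205.5 = 131.4 kip.
Span BC, ΣM about C: R_B^{BC}·9 = 1522 + 387.5, so R_B^{BC} = 212.1 kip and R_C = 366.7 − 212.1 = 154.6 kip.
R_B = 205.5 + 212.1 = 417.6 kip.

R_B = 417.6 kip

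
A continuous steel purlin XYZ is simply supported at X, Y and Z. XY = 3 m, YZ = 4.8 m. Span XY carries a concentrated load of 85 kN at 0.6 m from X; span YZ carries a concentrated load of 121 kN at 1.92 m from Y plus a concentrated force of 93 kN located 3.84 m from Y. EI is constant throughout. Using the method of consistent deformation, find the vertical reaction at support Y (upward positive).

Release continuity at Y by inserting a hinge; the redundant is the internal moment M_Y. The primary structure is two simply-supported spans XY and YZ.
Rotations at Y on the released spans (each span's end-slope, ×1/EI):
  span XY: point load 85 at a = 0.6: Pab(L + a)/(6LEI) = 24.48/EI
  span YZ: point load 121 at a = 1.92: Pab(L + b)/(6LEI) = 178.4/EI
  span YZ: point load 93 at a = 3.84: Pab(L + b)/(6LEI) = 68.57/EI
  relative rotation θ_0 = (24.48 + 247)/EI = 271.5/EI
A unit hogging moment at Y produces rotation L₁/(3EI) + L₂/(3EI) = 2.6/EI.
Compatibility: M_Y·(L₁+L₂)/(3EI) = θ_0, giving M_Y = 104.4 kN·m (hogging).
Span XY, ΣM about X with M_Y applied at Y: R_Y^{XY}·3 = 51 + 104.4, so R_Y^{XY} = 51.8 kN and R_X = 85 − 51.8 = 33.2 kN.
Span YZ, ΣM about Z: R_Y^{YZ}·4.8 = 437.8 + 104.4, so R_Y^{YZ} = 113 kN and R_Z = 214 − 113 = 101 kN.
R_Y = 51.8 + 113 = 164.8 kN.

R_Y = 164.8 kN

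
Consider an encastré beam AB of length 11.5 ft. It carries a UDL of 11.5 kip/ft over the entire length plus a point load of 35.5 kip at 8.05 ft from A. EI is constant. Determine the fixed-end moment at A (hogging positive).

Release both end moments; the primary structure is a simply-supported span AB with redundants M_A and M_B.
End rotations of the released simple span under the applied load (×1/EI):
  at A: UDL 11.5: wL³/(24EI) = 728.8/EI
  at B: UDL 11.5: wL³/(24EI) = 728.8/EI
  at A: point load 35.5 at a = 8.05: Pab(L + b)/(6LEI) = 213.6/EI
  at B: point load 35.5 at a = 8.05: Pab(L + a)/(6LEI) = 279.3/EI
  θ_A0 = 942.4/EI,  θ_B0 = 1008/EI
Flexibility coefficients: a unit moment at one end gives L/(3EI) there and L/(6EI) at the far end, so f₁₁ = f₂₂ = 3.833/EI and f₁₂ = f₂₁ = 1.917/EI.
Compatibility — zero rotation at each built-in end:
  3.833 M_A + 1.917 M_B = 942.4
  1.917 M_A + 3.833 M_B = 1008
Solving the pair gives M_A = 152.5 kip·ft and M_B = 186.8 kip·ft (hogging).

M_A = 152.5 kip·ft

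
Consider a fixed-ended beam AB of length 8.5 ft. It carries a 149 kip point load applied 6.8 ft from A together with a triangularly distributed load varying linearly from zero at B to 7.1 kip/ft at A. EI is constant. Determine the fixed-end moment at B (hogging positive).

M_B = 179.2 kip·ft

Take the two fixed-end moments M_A, M_B as redundants; the released structure is the simple span AB.
End rotations of the released simple span under the applied load (×1/EI):
  at A: point load 149 at a = 6.8: Pab(L + b)/(6LEI) = 344.5/EI
  at B: point load 149 at a = 6.8: Pab(L + a)/(6LEI) = 516.7/EI
  at A: triangular load, peak 7.1: w₀L³/(45EI) = 96.9/EI
  at B: triangular load, peak 7.1: 7w₀L³/(360EI) = 84.78/EI
  θ_A0 = 441.4/EI,  θ_B0 = 601.5/EI
Flexibility coefficients: a unit moment at one end gives L/(3EI) there and L/(6EI) at the far end, so f₁₁ = f₂₂ = 2.833/EI and f₁₂ = f₂₁ = 1.417/EI.
Compatibility — zero rotation at each built-in end:
  2.833 M_A + 1.417 M_B = 441.4
  1.417 M_A + 2.833 M_B = 601.5
Solving the pair gives M_A = 66.18 kip·ft and M_B = 179.2 kip·ft (hogging).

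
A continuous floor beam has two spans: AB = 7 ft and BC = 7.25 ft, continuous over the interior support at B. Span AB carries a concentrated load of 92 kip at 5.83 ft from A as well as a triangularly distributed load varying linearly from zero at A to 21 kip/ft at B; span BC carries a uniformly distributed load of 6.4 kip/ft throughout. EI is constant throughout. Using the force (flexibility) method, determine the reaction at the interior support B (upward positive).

Take M_B as the redundant. Released structure: two simple spans AB and BC with a hinge at B.
End slopes at the hinge B, treating each span as simply supported:
  span AB: point load 92 at a = 5.83: Pab(L + a)/(6LEI) = 191.7/EI
  span AB: triangular load, peak 21: w₀L³/(45EI) = 160.1/EI
  span BC: UDL 6.4: wL³/(24EI) = 101.6/EI
  relative rotation θ_0 = (351.8 + 101.6)/EI = 453.4/EI
A unit hogging moment at B produces rotation L₁/(3EI) + L₂/(3EI) = 4.75/EI.
Compatibility: M_B·(L₁+L₂)/(3EI) = θ_0, giving M_B = 95.45 kip·ft (hogging).
Span AB, ΣM about A with M_B applied at B: R_B^{AB}·7 = 879.4 + 95.45, so R_B^{AB} = 139.3 kip and R_A = 165.5 − 139.3 = 26.24 kip.
Span BC, ΣM about C: R_B^{BC}·7.25 = 168.2 + 95.45, so R_B^{BC} = 36.37 kip and R_C = 46.4 − 36.37 = 10.03 kip.
R_B = 139.3 + 36.37 = 175.6 kip.

R_B = 175.6 kip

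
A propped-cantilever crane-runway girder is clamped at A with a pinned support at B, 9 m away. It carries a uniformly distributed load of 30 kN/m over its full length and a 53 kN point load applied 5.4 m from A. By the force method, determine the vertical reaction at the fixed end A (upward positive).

Choose R_B as the redundant. The primary structure is the cantilever fixed at A.
Downward deflection at the released point B due to the loads:
  UDL 30: wL⁴/(8EI) = 24604/EI
  point load 53 at a = 5.4: Pa²(3L − a)/(6EI) = 5564/EI
  δ_0 = 30167/EI
Tip deflection under a unit load at B: L³/(3EI) = 243/EI.
The prop prevents deflection at B: R_B = δ_0/δ_{BB} = 30167/243 = 124.1 kN.
Vertical equilibrium: R_A = ΣP − R_B = 323 − 124.1 = 198.9 kN.

R_A = 198.9 kN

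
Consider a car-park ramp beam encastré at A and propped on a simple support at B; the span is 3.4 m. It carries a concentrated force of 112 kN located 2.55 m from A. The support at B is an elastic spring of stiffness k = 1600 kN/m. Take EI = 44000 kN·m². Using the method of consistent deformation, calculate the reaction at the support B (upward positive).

Release the roller at B. Primary structure: cantilever fixed at A.
Downward deflection at the released point B due to the loads:
  point load 112 at a = 2.55: Pa²(3L − a)/(6EI) = 928.6/EI
Flexibility coefficient — unit upward force at B: δ_{BB} = L³/(3EI) = 13.1/EI.
With EI = 44000 kN·m²: δ_0 = 0.021104 m and δ_{BB} = 0.000298 m/kN.
Compatibility — the spring shortens by R_B/k under the reaction it provides: δ_0 − R_B·δ_{BB} = R_B/k. With 1/k = 0.000625 m/kN, R_B = δ_0 / (δ_{BB} + 1/k) = 0.021104 / (0.000298 + 0.000625) = 22.87 kN.

R_B = 22.87 kN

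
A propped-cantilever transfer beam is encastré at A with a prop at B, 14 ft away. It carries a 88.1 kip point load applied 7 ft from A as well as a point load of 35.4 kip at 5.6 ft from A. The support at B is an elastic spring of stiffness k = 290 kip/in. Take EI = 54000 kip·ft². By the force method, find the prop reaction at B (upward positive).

Remove the prop at B; the released (primary) structure is a cantilever built in at A.
Downward deflection at the released point B due to the loads:
  point load 88.1 at a = 7: Pa²(3L − a)/(6EI) = 25182/EI
  point load 35.4 at a = 5.6: Pa²(3L − a)/(6EI) = 6735/EI
  δ_0 = 31917/EI
Flexibility coefficient — unit upward force at B: δ_{BB} = L³/(3EI) = 914.7/EI.
With EI = 54000 kip·ft²: δ_0 = 0.59105 ft and δ_{BB} = 0.016938 ft/kip.
Compatibility — the spring shortens by R_B/k under the reaction it provides: δ_0 − R_B·δ_{BB} = R_B/k. With 1/k = 1/(290×12) ft/kip = 0.000287 ft/kip, R_B = δ_0 / (δ_{BB} + 1/k) = 0.59105 / (0.016938 + 0.000287) = 34.31 kip.

R_B = 34.31 kip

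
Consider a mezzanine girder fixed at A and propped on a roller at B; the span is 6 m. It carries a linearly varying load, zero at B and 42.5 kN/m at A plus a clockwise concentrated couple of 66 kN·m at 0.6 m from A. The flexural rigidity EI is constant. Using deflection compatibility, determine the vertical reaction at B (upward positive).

R_B = 28.64 kN

Release the roller at B. Primary structure: cantilever fixed at A.
Primary-structure tip deflection at B by superposition:
  triangular load, peak 42.5 at the fixed end: w₀L⁴/(30EI) = 1836/EI
  clockwise couple 66 at a = 0.6: M₀a(2L − a)/(2EI) = 225.7/EI
  δ_0 = 2062/EI
Flexibility coefficient — unit upward force at B: δ_{BB} = L³/(3EI) = 72/EI.
The prop prevents deflection at B: R_B = δ_0/δ_{BB} = 2062/72 = 28.64 kN.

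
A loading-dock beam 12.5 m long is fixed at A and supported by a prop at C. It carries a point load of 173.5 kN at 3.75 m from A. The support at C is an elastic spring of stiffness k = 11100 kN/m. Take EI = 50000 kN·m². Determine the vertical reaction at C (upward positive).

R_C = 20.94 kN

Remove the prop at C; the released (primary) structure is a cantilever built in at A.
Primary-structure tip deflection at C by superposition:
  point load 173.5 at a = 3.75: Pa²(3L − a)/(6EI) = 13724/EI
Flexibility coefficient — unit upward force at C: δ_{CC} = L³/(3EI) = 651/EI.
With EI = 50000 kN·m²: δ_0 = 0.27448 m and δ_{CC} = 0.013021 m/kN.
Compatibility — the spring shortens by R_C/k under the reaction it provides: δ_0 − R_C·δ_{CC} = R_C/k. With 1/k = 0.00009 m/kN, R_C = δ_0 / (δ_{CC} + 1/k) = 0.27448 / (0.013021 + 0.00009) = 20.94 kN.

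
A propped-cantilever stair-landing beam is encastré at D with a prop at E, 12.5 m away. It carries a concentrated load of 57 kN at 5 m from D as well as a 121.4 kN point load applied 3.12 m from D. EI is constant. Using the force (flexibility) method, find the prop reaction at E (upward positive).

Release the roller at E. Primary structure: cantilever fixed at D.
Primary-structure tip deflection at E by superposition:
  point load 57 at a = 5: Pa²(3L − a)/(6EI) = 7719/EI
  point load 121.4 at a = 3.12: Pa²(3L − a)/(6EI) = 6771/EI
  δ_0 = 14490/EI
Tip deflection under a unit load at E: L³/(3EI) = 651/EI.
The prop prevents deflection at E: R_E = δ_0/δ_{EE} = 14490/651 = 22.26 kN.

R_E = 22.26 kN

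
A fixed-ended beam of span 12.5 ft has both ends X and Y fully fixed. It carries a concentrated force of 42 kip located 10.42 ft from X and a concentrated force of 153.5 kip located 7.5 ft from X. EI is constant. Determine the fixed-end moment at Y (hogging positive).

Release both end moments; the primary structure is a simply-supported span XY with redundants M_X and M_Y.
On the primary (simply-supported) span, the end slopes from the loading are:
  at X: point load 42 at a = 10.42: Pab(L + b)/(6LEI) = 177/EI
  at Y: point load 42 at a = 10.42: Pab(L + a)/(6LEI) = 278.2/EI
  at X: point load 153.5 at a = 7.5: Pab(L + b)/(6LEI) = 1343/EI
  at Y: point load 153.5 at a = 7.5: Pab(L + a)/(6LEI) = 1535/EI
  θ_X0 = 1520/EI,  θ_Y0 = 1813/EI
Flexibility coefficients: a unit moment at one end gives L/(3EI) there and L/(6EI) at the far end, so f₁₁ = f₂₂ = 4.167/EI and f₁₂ = f₂₁ = 2.083/EI.
Compatibility — zero rotation at each built-in end:
  4.167 M_X + 2.083 M_Y = 1520
  2.083 M_X + 4.167 M_Y = 1813
Solving the pair gives M_X = 196.3 kip·ft and M_Y = 337 kip·ft (hogging).

M_Y = 337 kip·ft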